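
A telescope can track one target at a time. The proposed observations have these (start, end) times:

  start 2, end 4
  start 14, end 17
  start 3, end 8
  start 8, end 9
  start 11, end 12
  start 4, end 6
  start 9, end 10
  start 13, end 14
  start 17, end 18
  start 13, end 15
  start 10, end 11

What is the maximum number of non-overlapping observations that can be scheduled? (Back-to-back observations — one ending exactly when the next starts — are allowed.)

9

By end time: (2,4), (4,6), (3,8), (8,9), (9,10), (10,11), (11,12), (13,14), (13,15), (14,17), (17,18).
Pick (2,4); next start ≥ 4 → (4,6); next start ≥ 6 → (8,9); next start ≥ 9 → (9,10); next start ≥ 10 → (10,11); next start ≥ 11 → (11,12); next start ≥ 12 → (13,14); next start ≥ 14 → (14,17); next start ≥ 17 → (17,18).
Selected 9 observations.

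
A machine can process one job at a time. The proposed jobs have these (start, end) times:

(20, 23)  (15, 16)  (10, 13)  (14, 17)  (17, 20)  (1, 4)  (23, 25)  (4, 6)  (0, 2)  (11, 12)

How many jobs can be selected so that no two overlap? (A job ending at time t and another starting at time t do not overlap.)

7

Order by finish time; keep every interval that doesn't clash with the previous kept one.
By end time: (0,2), (1,4), (4,6), (11,12), (10,13), (15,16), (14,17), (17,20), (20,23), (23,25).
Pick (0,2); next start ≥ 2 → (4,6); next start ≥ 6 → (11,12); next start ≥ 12 → (15,16); next start ≥ 16 → (17,20); next start ≥ 20 → (20,23); next start ≥ 23 → (23,25).
Selected 7 jobs.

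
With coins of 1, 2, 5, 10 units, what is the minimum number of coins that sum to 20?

2

Use the largest denomination that fits, subtract, and repeat.
20 = 2×10
Total coins = 2 = 2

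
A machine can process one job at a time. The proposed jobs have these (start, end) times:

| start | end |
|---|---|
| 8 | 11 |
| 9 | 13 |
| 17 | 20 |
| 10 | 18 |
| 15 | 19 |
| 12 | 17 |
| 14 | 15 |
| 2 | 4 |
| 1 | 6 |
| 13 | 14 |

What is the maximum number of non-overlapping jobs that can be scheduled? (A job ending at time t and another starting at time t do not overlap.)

5

By end time: (2,4), (1,6), (8,11), (9,13), (13,14), (14,15), (12,17), (10,18), (15,19), (17,20).
Pick (2,4); next start ≥ 4 → (8,11); next start ≥ 11 → (13,14); next start ≥ 14 → (14,15); next start ≥ 15 → (15,19).
Selected 5 jobs.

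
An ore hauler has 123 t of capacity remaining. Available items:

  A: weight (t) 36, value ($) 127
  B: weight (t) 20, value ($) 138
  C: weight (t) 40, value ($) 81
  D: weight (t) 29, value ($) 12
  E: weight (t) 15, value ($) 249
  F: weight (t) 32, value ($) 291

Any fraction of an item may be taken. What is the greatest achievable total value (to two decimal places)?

Sort by value per unit weight and fill in that order.
Ratios (sorted): E 16.60, F 9.09, B 6.90, A 3.53, C 2.02, D 0.41
take E (15 @ 249); take F (32 @ 291); take B (20 @ 138); take A (36 @ 127); take 20/40 of C → 40.50. Capacity used 123/123.
Total value = 845.50

845.50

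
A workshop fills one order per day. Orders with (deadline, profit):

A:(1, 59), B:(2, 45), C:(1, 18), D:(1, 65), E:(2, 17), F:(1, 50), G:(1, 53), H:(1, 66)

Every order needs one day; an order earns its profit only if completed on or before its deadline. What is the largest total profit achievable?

Take jobs in profit order; each goes to the latest open slot no later than its deadline.
By profit: H(d1,66), D(d1,65), A(d1,59), G(d1,53), F(d1,50), B(d2,45), C(d1,18), E(d2,17)
H→slot 1; D skipped; A skipped; G skipped; F skipped; B→slot 2; C skipped; E skipped.
Profit = 66 + 45 = 111

111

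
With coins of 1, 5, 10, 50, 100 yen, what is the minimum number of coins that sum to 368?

9

Use the largest denomination that fits, subtract, and repeat.
368 − 3×100→68 − 1×50→18 − 1×10→8 − 1×5→3 − 3×1→0
Total coins = 3 + 1 + 1 + 1 + 3 = 9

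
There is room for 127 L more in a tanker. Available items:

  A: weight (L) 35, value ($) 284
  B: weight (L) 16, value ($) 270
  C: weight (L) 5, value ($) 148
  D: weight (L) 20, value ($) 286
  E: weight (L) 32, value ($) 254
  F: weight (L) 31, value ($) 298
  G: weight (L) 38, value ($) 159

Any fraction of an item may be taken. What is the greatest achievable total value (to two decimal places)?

1444.75

Greedy by value/weight ratio, highest first.
Order: C (148/5=29.60) > B (270/16=16.88) > D (286/20=14.30) > F (298/31=9.61) > A (284/35=8.11) > E (254/32=7.94) > G (159/38=4.18)
Fill: take C (5 @ 148) → take B (16 @ 270) → take D (20 @ 286) → take F (31 @ 298) → take A (35 @ 284) → take 20/32 of E → 158.75; 127/127 used.
Total value = 1444.75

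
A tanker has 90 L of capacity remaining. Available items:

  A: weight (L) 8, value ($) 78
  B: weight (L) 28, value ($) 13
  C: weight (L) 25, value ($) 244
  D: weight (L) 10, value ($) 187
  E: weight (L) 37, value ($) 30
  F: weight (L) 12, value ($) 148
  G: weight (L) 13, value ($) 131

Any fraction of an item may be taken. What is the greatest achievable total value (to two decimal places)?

805.84

Sort by value per unit weight and fill in that order.
Order: D (187/10=18.70) > F (148/12=12.33) > G (131/13=10.08) > C (244/25=9.76) > A (78/8=9.75) > E (30/37=0.81) > B (13/28=0.46)
Fill: take D (10 @ 187) → take F (12 @ 148) → take G (13 @ 131) → take C (25 @ 244) → take A (8 @ 78) → take 22/37 of E → 17.84; 90/90 used.
Total value = 805.84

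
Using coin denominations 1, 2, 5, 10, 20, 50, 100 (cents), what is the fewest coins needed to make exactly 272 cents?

Greedy: take as many of the largest coin as possible, then repeat with the remainder.
272 = 2×100 + 1×50 + 1×20 + 1×2
Total coins = 2 + 1 + 1 + 1 = 5

5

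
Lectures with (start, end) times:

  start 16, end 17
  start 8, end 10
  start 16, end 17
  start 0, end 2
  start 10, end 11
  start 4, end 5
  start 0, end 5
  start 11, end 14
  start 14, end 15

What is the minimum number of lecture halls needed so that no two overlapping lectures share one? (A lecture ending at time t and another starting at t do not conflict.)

Count concurrent intervals with a sweep; the peak is the room count.
starts: [0, 0, 4, 8, 10, 11, 14, 16, 16]
ends:   [2, 5, 5, 10, 11, 14, 15, 17, 17]
s0→1 s0→2  — peak 2.

2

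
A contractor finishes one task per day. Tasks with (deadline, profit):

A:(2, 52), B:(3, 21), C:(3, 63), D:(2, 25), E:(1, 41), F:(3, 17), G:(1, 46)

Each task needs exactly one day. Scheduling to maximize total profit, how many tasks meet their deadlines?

3

Profit order: C=63 A=52 G=46 E=41 D=25 B=21 F=17
Assign: C→slot 3, A→slot 2, G→slot 1, E skipped, D skipped, B skipped, F skipped.
Slots: [1:G] [2:A] [3:C]
3 of 7 scheduled.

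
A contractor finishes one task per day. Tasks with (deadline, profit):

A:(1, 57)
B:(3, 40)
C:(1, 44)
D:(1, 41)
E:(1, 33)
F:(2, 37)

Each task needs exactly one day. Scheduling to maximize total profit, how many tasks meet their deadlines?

Take jobs in profit order; each goes to the latest open slot no later than its deadline.
Profit order: A=57 C=44 D=41 B=40 F=37 E=33
Assign: A→slot 1, C skipped, D skipped, B→slot 3, F→slot 2, E skipped.
Slots: [1:A] [2:F] [3:B]
3 of 6 scheduled.

3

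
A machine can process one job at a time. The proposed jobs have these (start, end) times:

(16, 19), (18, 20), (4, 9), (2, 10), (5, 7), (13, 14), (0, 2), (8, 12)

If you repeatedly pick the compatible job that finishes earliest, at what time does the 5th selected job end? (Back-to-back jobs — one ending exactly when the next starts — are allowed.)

Sorted by end: (0,2)  (5,7)  (4,9)  (2,10)  (8,12)  (13,14)  (16,19)  (18,20)
take (0,2); take (5,7); skip (2,10); take (8,12); take (13,14); take (16,19).
Selected: (0,2) (5,7) (8,12) (13,14) (16,19)

19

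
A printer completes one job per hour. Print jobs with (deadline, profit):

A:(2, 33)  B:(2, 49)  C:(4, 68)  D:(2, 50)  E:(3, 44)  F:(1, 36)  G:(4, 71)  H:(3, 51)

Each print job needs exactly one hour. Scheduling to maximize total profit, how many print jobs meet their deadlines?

4

By profit: G(d4,71), C(d4,68), H(d3,51), D(d2,50), B(d2,49), E(d3,44), F(d1,36), A(d2,33)
G→slot 4; C→slot 3; H→slot 2; D→slot 1; B skipped; E skipped; F skipped; A skipped.
4 of 8 scheduled.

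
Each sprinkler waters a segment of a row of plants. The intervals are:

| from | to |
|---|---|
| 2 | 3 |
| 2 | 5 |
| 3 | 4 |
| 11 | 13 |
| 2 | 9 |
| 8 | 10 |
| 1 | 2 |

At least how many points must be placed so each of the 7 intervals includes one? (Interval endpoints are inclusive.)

Process intervals by earliest right end; each time one isn't hit yet, stab at its right endpoint.
By right end: [1,2]  [2,3]  [3,4]  [2,5]  [2,9]  [8,10]  [11,13]
[1,2] uncovered → point at 2; [3,4] uncovered → point at 4; [8,10] uncovered → point at 10; [11,13] uncovered → point at 13.
Points: 2, 4, 10, 13 (4 total).

4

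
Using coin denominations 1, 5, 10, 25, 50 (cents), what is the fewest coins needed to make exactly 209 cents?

9

209 = 4×50 + 1×5 + 4×1
Total coins = 4 + 1 + 4 = 9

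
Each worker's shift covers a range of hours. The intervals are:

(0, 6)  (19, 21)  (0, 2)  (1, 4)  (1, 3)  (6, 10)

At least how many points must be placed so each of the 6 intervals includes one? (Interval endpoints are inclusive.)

3

Sorted: [0,2] [1,3] [1,4] [0,6] [6,10] [19,21]
{[0,2],[1,3],[1,4],[0,6]} hit by 2; {[6,10]} hit by 10; {[19,21]} hit by 21.
Points: 2, 10, 21 (3 total).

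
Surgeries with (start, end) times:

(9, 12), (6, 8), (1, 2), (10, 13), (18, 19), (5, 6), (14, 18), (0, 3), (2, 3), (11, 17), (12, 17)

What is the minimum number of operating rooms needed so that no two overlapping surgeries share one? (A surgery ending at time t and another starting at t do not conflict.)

3

Count concurrent intervals with a sweep; the peak is the room count.
starts: [0, 1, 2, 5, 6, 9, 10, 11, 12, 14, 18]
ends:   [2, 3, 3, 6, 8, 12, 13, 17, 17, 18, 19]
s0→1 s1→2 e2→1 s2→2 e3→1 e3→0 s5→1 e6→0 s6→1 e8→0 s9→1 s10→2 s11→3  — peak 3.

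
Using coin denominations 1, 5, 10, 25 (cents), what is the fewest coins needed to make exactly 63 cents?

63 = 2×25 + 1×10 + 3×1
Total coins = 2 + 1 + 3 = 6

6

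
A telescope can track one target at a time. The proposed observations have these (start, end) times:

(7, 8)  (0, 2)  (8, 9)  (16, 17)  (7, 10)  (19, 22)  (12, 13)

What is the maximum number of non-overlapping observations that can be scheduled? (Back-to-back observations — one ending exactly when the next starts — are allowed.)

6

By end time: (0,2), (7,8), (8,9), (7,10), (12,13), (16,17), (19,22).
Pick (0,2); next start ≥ 2 → (7,8); next start ≥ 8 → (8,9); next start ≥ 9 → (12,13); next start ≥ 13 → (16,17); next start ≥ 17 → (19,22).
Selected 6 observations.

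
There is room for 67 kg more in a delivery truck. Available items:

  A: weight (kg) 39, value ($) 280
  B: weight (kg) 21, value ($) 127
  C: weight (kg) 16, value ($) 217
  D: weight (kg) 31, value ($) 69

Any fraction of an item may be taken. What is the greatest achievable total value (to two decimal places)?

Ratios (sorted): C 13.56, A 7.18, B 6.05, D 2.23
take C (16 @ 217); take A (39 @ 280); take 12/21 of B → 72.57. Capacity used 67/67.
Total value = 569.57

569.57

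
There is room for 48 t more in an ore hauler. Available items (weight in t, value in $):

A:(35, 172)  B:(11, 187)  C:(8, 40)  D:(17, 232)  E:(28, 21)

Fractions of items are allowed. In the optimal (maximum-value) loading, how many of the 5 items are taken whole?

Greedy by value/weight ratio, highest first.
Ratios (sorted): B 17.00, D 13.65, C 5.00, A 4.91, E 0.75
take B (11 @ 187); take D (17 @ 232); take C (8 @ 40); take 12/35 of A → 58.97. Capacity used 48/48.
3 item(s) taken whole; one partial (take 12/35 of A).

3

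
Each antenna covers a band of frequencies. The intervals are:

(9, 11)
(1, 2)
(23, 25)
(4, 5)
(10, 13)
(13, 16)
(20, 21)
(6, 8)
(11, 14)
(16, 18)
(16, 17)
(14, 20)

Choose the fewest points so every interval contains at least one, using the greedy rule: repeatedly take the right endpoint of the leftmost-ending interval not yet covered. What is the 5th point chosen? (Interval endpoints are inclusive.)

Sort by right endpoint; whenever an interval is uncovered, place a point at its right end.
Sorted: [1,2] [4,5] [6,8] [9,11] [10,13] [11,14] [13,16] [16,17] [16,18] [14,20] [20,21] [23,25]
{[1,2]} hit by 2; {[4,5]} hit by 5; {[6,8]} hit by 8; {[9,11],[10,13],[11,14]} hit by 11; {[13,16],[16,17],[16,18],[14,20]} hit by 16; {[20,21]} hit by 21; {[23,25]} hit by 25.
Points: 2, 5, 8, 11, 16, 21, 25 (7 total).

16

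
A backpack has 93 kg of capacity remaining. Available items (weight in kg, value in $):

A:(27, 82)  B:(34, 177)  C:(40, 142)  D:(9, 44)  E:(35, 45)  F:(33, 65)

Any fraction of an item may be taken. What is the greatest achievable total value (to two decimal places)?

Ratios (sorted): B 5.21, D 4.89, C 3.55, A 3.04, F 1.97, E 1.29
take B (34 @ 177); take D (9 @ 44); take C (40 @ 142); take 10/27 of A → 30.37. Capacity used 93/93.
Total value = 393.37

393.37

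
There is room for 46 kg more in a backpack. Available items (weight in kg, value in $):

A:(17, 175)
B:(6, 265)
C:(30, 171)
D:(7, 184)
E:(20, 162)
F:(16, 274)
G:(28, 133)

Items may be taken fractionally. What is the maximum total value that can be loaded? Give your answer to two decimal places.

Order: B (265/6=44.17) > D (184/7=26.29) > F (274/16=17.12) > A (175/17=10.29) > E (162/20=8.10) > C (171/30=5.70) > G (133/28=4.75)
Fill: take B (6 @ 265) → take D (7 @ 184) → take F (16 @ 274) → take A (17 @ 175); 46/46 used.
Total value = 898.00

898.00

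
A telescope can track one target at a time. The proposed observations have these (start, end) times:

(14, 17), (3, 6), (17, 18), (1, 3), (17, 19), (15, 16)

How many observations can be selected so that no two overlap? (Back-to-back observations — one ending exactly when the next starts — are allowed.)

Sort by end time and greedily take each interval whose start is ≥ the last chosen end.
By end time: (1,3), (3,6), (15,16), (14,17), (17,18), (17,19).
Pick (1,3); next start ≥ 3 → (3,6); next start ≥ 6 → (15,16); next start ≥ 16 → (17,18).
Selected 4 observations.

4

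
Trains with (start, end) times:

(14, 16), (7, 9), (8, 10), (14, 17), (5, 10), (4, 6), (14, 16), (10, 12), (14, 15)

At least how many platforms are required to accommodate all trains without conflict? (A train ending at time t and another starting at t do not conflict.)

4

starts: [4, 5, 7, 8, 10, 14, 14, 14, 14]
ends:   [6, 9, 10, 10, 12, 15, 16, 16, 17]
s4→1 s5→2 e6→1 s7→2 s8→3 e9→2 e10→1 e10→0 s10→1 e12→0 s14→1 s14→2 s14→3 s14→4  — peak 4.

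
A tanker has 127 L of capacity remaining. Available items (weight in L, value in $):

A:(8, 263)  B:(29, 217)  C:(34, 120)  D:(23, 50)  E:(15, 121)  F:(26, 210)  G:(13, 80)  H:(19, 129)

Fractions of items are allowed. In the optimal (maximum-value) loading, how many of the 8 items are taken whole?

6

Ratios (sorted): A 32.88, F 8.08, E 8.07, B 7.48, H 6.79, G 6.15, C 3.53, D 2.17
take A (8 @ 263); take F (26 @ 210); take E (15 @ 121); take B (29 @ 217); take H (19 @ 129); take G (13 @ 80); take 17/34 of C → 60.00. Capacity used 127/127.
6 item(s) taken whole; one partial (take 17/34 of C).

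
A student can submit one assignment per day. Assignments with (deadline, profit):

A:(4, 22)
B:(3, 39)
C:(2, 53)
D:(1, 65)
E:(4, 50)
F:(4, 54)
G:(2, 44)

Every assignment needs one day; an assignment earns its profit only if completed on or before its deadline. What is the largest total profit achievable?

222

Sort by profit descending; place each in the latest free slot ≤ its deadline.
By profit: D(d1,65), F(d4,54), C(d2,53), E(d4,50), G(d2,44), B(d3,39), A(d4,22)
D→slot 1; F→slot 4; C→slot 2; E→slot 3; G skipped; B skipped; A skipped.
Profit = 65 + 53 + 50 + 54 = 222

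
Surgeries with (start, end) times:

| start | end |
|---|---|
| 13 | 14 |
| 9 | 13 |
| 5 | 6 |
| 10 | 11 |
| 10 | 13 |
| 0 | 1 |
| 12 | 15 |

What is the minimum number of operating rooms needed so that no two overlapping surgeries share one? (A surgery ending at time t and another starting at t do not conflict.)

3

The answer is the maximum number of intervals overlapping at any instant.
Events (time:±→running): 0:+→1 1:-→0 5:+→1 6:-→0 9:+→1 10:+→2 10:+→3 … peak 3.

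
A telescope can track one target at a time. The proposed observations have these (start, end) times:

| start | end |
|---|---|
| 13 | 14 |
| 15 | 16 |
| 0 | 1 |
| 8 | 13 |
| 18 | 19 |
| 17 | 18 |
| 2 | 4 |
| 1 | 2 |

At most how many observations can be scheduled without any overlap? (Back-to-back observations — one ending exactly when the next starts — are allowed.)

Sort by end time and greedily take each interval whose start is ≥ the last chosen end.
Sorted by end: (0,1)  (1,2)  (2,4)  (8,13)  (13,14)  (15,16)  (17,18)  (18,19)
take (0,1); take (1,2); take (2,4); take (8,13); take (13,14); take (15,16); take (17,18); take (18,19).
Selected 8 observations.

8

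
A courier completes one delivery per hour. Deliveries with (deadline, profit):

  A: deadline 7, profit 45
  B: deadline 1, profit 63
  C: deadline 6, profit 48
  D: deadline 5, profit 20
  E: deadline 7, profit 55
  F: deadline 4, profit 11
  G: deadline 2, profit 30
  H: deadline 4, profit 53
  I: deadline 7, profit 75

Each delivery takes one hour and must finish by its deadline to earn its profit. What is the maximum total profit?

369

Take jobs in profit order; each goes to the latest open slot no later than its deadline.
Profit order: I=75 B=63 E=55 H=53 C=48 A=45 G=30 D=20 F=11
Assign: I→slot 7, B→slot 1, E→slot 6, H→slot 4, C→slot 5, A→slot 3, G→slot 2, D skipped, F skipped.
Slots: [1:B] [2:G] [3:A] [4:H] [5:C] [6:E] [7:I]
Profit = 63 + 30 + 45 + 53 + 48 + 55 + 75 = 369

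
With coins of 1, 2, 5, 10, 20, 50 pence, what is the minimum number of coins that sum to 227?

Use the largest denomination that fits, subtract, and repeat.
227 = 4×50 + 1×20 + 1×5 + 1×2
Total coins = 4 + 1 + 1 + 1 = 7

7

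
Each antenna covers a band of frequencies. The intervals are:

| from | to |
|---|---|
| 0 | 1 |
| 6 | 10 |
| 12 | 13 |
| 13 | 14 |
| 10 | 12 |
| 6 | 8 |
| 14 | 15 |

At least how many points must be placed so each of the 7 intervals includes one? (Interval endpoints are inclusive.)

By right end: [0,1]  [6,8]  [6,10]  [10,12]  [12,13]  [13,14]  [14,15]
[0,1] uncovered → point at 1; [6,8] uncovered → point at 8; [10,12] uncovered → point at 12; [13,14] uncovered → point at 14.
Points: 1, 8, 12, 14 (4 total).

4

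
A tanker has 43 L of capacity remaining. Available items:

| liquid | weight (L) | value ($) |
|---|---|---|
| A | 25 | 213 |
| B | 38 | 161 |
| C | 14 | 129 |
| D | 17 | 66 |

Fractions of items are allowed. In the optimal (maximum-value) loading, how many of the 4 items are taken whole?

2

Sort by value per unit weight and fill in that order.
Order: C (129/14=9.21) > A (213/25=8.52) > B (161/38=4.24) > D (66/17=3.88)
Fill: take C (14 @ 129) → take A (25 @ 213) → take 4/38 of B → 16.95; 43/43 used.
2 item(s) taken whole; one partial (take 4/38 of B).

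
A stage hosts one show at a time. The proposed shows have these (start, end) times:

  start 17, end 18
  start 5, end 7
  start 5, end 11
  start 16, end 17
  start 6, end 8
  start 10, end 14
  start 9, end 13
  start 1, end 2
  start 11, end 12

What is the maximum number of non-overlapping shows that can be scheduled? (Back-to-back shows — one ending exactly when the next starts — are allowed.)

5

Sorted by end: (1,2)  (5,7)  (6,8)  (5,11)  (11,12)  (9,13)  (10,14)  (16,17)  (17,18)
take (1,2); take (5,7); take (11,12); take (16,17); take (17,18).
Selected 5 shows.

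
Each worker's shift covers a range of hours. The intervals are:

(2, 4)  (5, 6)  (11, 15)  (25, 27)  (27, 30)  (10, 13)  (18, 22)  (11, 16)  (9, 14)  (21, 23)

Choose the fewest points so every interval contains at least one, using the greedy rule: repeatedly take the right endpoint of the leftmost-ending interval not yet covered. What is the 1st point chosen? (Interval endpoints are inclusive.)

4

Process intervals by earliest right end; each time one isn't hit yet, stab at its right endpoint.
By right end: [2,4]  [5,6]  [10,13]  [9,14]  [11,15]  [11,16]  [18,22]  [21,23]  [25,27]  [27,30]
[2,4] uncovered → point at 4; [5,6] uncovered → point at 6; [10,13] uncovered → point at 13; [18,22] uncovered → point at 22; [25,27] uncovered → point at 27.
Points: 4, 6, 13, 22, 27 (5 total).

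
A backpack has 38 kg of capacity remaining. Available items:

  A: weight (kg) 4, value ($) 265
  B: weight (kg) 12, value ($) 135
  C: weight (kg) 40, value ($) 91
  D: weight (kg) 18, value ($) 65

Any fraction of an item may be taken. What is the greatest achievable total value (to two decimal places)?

Ratios (sorted): A 66.25, B 11.25, D 3.61, C 2.27
take A (4 @ 265); take B (12 @ 135); take D (18 @ 65); take 4/40 of C → 9.10. Capacity used 38/38.
Total value = 474.10

474.10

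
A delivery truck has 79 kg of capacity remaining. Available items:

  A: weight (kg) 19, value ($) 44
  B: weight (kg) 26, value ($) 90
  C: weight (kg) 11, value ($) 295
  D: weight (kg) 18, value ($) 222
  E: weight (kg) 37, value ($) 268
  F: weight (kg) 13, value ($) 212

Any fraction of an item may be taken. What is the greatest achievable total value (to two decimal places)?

Order: C (295/11=26.82) > F (212/13=16.31) > D (222/18=12.33) > E (268/37=7.24) > B (90/26=3.46) > A (44/19=2.32)
Fill: take C (11 @ 295) → take F (13 @ 212) → take D (18 @ 222) → take E (37 @ 268); 79/79 used.
Total value = 997.00

997.00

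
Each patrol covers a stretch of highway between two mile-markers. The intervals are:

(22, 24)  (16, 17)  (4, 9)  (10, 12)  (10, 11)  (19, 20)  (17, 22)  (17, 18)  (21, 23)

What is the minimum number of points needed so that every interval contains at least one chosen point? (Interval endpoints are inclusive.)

Sorted: [4,9] [10,11] [10,12] [16,17] [17,18] [19,20] [17,22] [21,23] [22,24]
{[4,9]} hit by 9; {[10,11],[10,12]} hit by 11; {[16,17],[17,18]} hit by 17; {[19,20],[17,22]} hit by 20; {[21,23],[22,24]} hit by 23.
Points: 9, 11, 17, 20, 23 (5 total).

5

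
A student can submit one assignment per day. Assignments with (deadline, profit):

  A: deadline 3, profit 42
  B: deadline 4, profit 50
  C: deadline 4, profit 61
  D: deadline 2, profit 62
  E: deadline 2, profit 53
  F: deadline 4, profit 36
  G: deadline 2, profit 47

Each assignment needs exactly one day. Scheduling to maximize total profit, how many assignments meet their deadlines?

4

Take jobs in profit order; each goes to the latest open slot no later than its deadline.
By profit: D(d2,62), C(d4,61), E(d2,53), B(d4,50), G(d2,47), A(d3,42), F(d4,36)
D→slot 2; C→slot 4; E→slot 1; B→slot 3; G skipped; A skipped; F skipped.
4 of 7 scheduled.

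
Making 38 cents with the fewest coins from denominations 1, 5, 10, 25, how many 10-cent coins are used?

1

Use the largest denomination that fits, subtract, and repeat.
38 − 1×25→13 − 1×10→3 − 3×1→0
Count of 10: 1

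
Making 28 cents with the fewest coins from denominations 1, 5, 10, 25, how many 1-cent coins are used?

28 = 1×25 + 3×1
Count of 1: 3

3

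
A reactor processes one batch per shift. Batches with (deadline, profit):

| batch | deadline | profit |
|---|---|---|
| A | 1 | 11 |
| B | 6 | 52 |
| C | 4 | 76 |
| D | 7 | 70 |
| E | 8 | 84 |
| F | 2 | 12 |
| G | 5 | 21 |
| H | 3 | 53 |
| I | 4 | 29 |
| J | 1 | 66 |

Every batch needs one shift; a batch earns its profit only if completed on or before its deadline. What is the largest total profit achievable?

451

Take jobs in profit order; each goes to the latest open slot no later than its deadline.
Profit order: E=84 C=76 D=70 J=66 H=53 B=52 I=29 G=21 F=12 A=11
Assign: E→slot 8, C→slot 4, D→slot 7, J→slot 1, H→slot 3, B→slot 6, I→slot 2, G→slot 5, F skipped, A skipped.
Slots: [1:J] [2:I] [3:H] [4:C] [5:G] [6:B] [7:D] [8:E]
Profit = 66 + 29 + 53 + 76 + 21 + 52 + 70 + 84 = 451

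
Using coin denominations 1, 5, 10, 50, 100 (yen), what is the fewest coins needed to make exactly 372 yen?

Greedy: take as many of the largest coin as possible, then repeat with the remainder.
372 − 3×100→72 − 1×50→22 − 2×10→2 − 2×1→0
Total coins = 3 + 1 + 2 + 2 = 8

8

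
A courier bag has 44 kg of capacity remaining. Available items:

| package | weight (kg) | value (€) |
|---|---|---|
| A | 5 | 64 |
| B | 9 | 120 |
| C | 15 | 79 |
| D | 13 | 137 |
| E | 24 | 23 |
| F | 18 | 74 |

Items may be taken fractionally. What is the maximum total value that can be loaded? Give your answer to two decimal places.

Order: B (120/9=13.33) > A (64/5=12.80) > D (137/13=10.54) > C (79/15=5.27) > F (74/18=4.11) > E (23/24=0.96)
Fill: take B (9 @ 120) → take A (5 @ 64) → take D (13 @ 137) → take C (15 @ 79) → take 2/18 of F → 8.22; 44/44 used.
Total value = 408.22

408.22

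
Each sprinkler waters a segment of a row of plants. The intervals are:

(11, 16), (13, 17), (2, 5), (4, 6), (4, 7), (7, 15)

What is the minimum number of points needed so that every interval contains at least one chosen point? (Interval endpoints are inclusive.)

Process intervals by earliest right end; each time one isn't hit yet, stab at its right endpoint.
Sorted: [2,5] [4,6] [4,7] [7,15] [11,16] [13,17]
{[2,5],[4,6],[4,7]} hit by 5; {[7,15],[11,16],[13,17]} hit by 15.
Points: 5, 15 (2 total).

2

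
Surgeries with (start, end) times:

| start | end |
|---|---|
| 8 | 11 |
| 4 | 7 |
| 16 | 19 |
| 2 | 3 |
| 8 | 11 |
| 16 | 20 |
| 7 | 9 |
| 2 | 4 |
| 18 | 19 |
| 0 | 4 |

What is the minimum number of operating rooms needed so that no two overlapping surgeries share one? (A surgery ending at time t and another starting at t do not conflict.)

Count concurrent intervals with a sweep; the peak is the room count.
starts: [0, 2, 2, 4, 7, 8, 8, 16, 16, 18]
ends:   [3, 4, 4, 7, 9, 11, 11, 19, 19, 20]
s0→1 s2→2 s2→3  — peak 3.

3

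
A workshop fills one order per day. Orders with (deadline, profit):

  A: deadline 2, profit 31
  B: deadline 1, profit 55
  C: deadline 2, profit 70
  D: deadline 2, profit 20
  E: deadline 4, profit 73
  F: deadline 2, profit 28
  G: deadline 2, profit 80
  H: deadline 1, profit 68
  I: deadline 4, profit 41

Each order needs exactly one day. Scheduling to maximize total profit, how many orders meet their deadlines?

4

Sort by profit descending; place each in the latest free slot ≤ its deadline.
Profit order: G=80 E=73 C=70 H=68 B=55 I=41 A=31 F=28 D=20
Assign: G→slot 2, E→slot 4, C→slot 1, H skipped, B skipped, I→slot 3, A skipped, F skipped, D skipped.
Slots: [1:C] [2:G] [3:I] [4:E]
4 of 9 scheduled.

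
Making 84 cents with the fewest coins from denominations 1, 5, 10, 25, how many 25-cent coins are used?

84 − 3×25→9 − 1×5→4 − 4×1→0
Count of 25: 3

3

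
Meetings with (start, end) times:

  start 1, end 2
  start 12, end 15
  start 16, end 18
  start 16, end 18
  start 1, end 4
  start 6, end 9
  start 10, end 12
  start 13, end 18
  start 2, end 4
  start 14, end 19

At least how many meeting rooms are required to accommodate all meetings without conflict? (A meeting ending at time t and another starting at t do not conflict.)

The answer is the maximum number of intervals overlapping at any instant.
Events (time:±→running): 1:+→1 1:+→2 2:-→1 2:+→2 4:-→1 4:-→0 6:+→1 9:-→0 10:+→1 12:-→0 12:+→1 13:+→2 14:+→3 15:-→2 16:+→3 16:+→4 … peak 4.

4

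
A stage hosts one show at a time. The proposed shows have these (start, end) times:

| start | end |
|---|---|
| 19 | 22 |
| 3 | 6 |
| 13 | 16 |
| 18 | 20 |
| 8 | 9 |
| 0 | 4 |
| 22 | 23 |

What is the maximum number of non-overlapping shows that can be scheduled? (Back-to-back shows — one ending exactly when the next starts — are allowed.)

Greedy by earliest finish: after sorting by end time, pick each interval compatible with the last pick.
Sorted by end: (0,4)  (3,6)  (8,9)  (13,16)  (18,20)  (19,22)  (22,23)
take (0,4); take (8,9); take (13,16); take (18,20); take (22,23).
Selected 5 shows.

5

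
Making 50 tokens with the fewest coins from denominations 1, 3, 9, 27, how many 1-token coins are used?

2

50 = 1×27 + 2×9 + 1×3 + 2×1
Count of 1: 2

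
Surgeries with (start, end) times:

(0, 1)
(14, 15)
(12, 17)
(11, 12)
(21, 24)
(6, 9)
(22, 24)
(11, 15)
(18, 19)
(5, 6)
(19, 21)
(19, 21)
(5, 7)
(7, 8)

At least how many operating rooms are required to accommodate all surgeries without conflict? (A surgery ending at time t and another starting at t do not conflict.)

The answer is the maximum number of intervals overlapping at any instant.
Events (time:±→running): 0:+→1 1:-→0 5:+→1 5:+→2 6:-→1 6:+→2 7:-→1 7:+→2 8:-→1 9:-→0 11:+→1 11:+→2 12:-→1 12:+→2 14:+→3 … peak 3.

3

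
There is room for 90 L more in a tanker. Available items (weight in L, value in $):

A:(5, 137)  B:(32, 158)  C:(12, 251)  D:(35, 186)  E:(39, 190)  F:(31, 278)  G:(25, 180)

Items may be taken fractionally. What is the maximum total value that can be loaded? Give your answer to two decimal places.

Order: A (137/5=27.40) > C (251/12=20.92) > F (278/31=8.97) > G (180/25=7.20) > D (186/35=5.31) > B (158/32=4.94) > E (190/39=4.87)
Fill: take A (5 @ 137) → take C (12 @ 251) → take F (31 @ 278) → take G (25 @ 180) → take 17/35 of D → 90.34; 90/90 used.
Total value = 936.34

936.34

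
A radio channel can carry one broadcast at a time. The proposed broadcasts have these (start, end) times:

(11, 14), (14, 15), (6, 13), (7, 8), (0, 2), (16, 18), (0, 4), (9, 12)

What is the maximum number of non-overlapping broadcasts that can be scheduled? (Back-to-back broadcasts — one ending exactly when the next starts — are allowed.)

5

Greedy by earliest finish: after sorting by end time, pick each interval compatible with the last pick.
Sorted by end: (0,2)  (0,4)  (7,8)  (9,12)  (6,13)  (11,14)  (14,15)  (16,18)
take (0,2); take (7,8); take (9,12); skip (6,13); take (14,15); take (16,18).
Selected 5 broadcasts.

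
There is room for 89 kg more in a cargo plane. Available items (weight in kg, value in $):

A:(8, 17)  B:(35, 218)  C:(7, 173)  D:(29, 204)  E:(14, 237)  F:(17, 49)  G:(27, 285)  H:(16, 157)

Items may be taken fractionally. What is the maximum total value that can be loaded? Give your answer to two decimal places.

Greedy by value/weight ratio, highest first.
Ratios (sorted): C 24.71, E 16.93, G 10.56, H 9.81, D 7.03, B 6.23, F 2.88, A 2.12
take C (7 @ 173); take E (14 @ 237); take G (27 @ 285); take H (16 @ 157); take 25/29 of D → 175.86. Capacity used 89/89.
Total value = 1027.86

1027.86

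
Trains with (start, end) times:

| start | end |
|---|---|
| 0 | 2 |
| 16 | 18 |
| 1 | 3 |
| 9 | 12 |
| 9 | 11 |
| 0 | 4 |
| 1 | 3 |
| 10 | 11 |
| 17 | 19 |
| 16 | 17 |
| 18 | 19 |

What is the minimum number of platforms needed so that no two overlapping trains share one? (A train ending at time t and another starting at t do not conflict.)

4

The answer is the maximum number of intervals overlapping at any instant.
starts: [0, 0, 1, 1, 9, 9, 10, 16, 16, 17, 18]
ends:   [2, 3, 3, 4, 11, 11, 12, 17, 18, 19, 19]
s0→1 s0→2 s1→3 s1→4  — peak 4.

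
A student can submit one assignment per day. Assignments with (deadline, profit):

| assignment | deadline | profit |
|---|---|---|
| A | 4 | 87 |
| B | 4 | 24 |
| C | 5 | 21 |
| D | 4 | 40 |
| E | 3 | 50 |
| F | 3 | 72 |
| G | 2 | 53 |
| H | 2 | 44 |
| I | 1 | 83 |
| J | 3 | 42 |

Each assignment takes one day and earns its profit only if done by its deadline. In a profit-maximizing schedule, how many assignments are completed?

5

By profit: A(d4,87), I(d1,83), F(d3,72), G(d2,53), E(d3,50), H(d2,44), J(d3,42), D(d4,40), B(d4,24), C(d5,21)
A→slot 4; I→slot 1; F→slot 3; G→slot 2; E skipped; H skipped; J skipped; D skipped; B skipped; C→slot 5.
5 of 10 scheduled.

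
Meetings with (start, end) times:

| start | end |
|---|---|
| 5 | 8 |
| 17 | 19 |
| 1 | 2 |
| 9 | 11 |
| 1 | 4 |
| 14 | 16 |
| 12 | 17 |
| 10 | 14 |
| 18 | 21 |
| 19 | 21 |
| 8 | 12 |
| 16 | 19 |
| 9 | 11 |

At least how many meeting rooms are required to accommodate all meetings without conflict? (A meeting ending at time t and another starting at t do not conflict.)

4

Events (time:±→running): 1:+→1 1:+→2 2:-→1 4:-→0 5:+→1 8:-→0 8:+→1 9:+→2 9:+→3 10:+→4 … peak 4.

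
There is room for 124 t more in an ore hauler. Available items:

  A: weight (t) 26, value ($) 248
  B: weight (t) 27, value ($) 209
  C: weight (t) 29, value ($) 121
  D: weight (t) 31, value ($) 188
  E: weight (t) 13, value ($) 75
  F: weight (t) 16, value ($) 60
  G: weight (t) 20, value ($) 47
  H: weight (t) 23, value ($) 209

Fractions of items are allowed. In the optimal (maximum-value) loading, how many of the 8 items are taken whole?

Ratios (sorted): A 9.54, H 9.09, B 7.74, D 6.06, E 5.77, C 4.17, F 3.75, G 2.35
take A (26 @ 248); take H (23 @ 209); take B (27 @ 209); take D (31 @ 188); take E (13 @ 75); take 4/29 of C → 16.69. Capacity used 124/124.
5 item(s) taken whole; one partial (take 4/29 of C).

5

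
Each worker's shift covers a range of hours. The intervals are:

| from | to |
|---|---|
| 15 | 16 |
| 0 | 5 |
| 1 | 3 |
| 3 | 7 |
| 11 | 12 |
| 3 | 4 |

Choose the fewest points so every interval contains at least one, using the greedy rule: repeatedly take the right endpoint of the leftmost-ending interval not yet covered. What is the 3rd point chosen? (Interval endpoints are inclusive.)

Sorted: [1,3] [3,4] [0,5] [3,7] [11,12] [15,16]
{[1,3],[3,4],[0,5],[3,7]} hit by 3; {[11,12]} hit by 12; {[15,16]} hit by 16.
Points: 3, 12, 16 (3 total).

16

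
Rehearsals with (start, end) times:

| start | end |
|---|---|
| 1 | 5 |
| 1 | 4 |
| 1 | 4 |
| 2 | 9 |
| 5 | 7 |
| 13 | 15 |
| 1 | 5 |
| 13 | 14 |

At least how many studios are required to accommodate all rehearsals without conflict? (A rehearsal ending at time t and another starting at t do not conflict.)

starts: [1, 1, 1, 1, 2, 5, 13, 13]
ends:   [4, 4, 5, 5, 7, 9, 14, 15]
s1→1 s1→2 s1→3 s1→4 s2→5  — peak 5.

5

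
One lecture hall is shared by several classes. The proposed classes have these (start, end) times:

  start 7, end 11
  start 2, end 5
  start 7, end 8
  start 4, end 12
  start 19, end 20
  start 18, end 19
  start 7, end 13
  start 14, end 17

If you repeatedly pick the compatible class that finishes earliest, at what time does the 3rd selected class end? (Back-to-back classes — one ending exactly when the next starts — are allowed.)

17

Sort by end time and greedily take each interval whose start is ≥ the last chosen end.
Sorted by end: (2,5)  (7,8)  (7,11)  (4,12)  (7,13)  (14,17)  (18,19)  (19,20)
take (2,5); take (7,8); skip (7,11); skip (4,12); take (14,17); take (18,19); take (19,20).
Selected: (2,5) (7,8) (14,17) (18,19) (19,20)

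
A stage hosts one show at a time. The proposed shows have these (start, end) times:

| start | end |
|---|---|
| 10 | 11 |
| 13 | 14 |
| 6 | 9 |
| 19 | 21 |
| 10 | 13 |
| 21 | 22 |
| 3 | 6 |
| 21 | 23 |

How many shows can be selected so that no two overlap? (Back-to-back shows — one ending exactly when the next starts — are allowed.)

Greedy by earliest finish: after sorting by end time, pick each interval compatible with the last pick.
Sorted by end: (3,6)  (6,9)  (10,11)  (10,13)  (13,14)  (19,21)  (21,22)  (21,23)
take (3,6); take (6,9); take (10,11); skip (10,13); take (13,14); take (19,21); take (21,22).
Selected 6 shows.

6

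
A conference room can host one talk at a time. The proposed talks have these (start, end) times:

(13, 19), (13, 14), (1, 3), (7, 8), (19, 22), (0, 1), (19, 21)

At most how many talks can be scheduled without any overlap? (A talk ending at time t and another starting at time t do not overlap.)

Greedy by earliest finish: after sorting by end time, pick each interval compatible with the last pick.
Sorted by end: (0,1)  (1,3)  (7,8)  (13,14)  (13,19)  (19,21)  (19,22)
take (0,1); take (1,3); take (7,8); take (13,14); skip (13,19); take (19,21).
Selected 5 talks.

5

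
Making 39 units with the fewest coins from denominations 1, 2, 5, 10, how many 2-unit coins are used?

39 = 3×10 + 1×5 + 2×2
Count of 2: 2

2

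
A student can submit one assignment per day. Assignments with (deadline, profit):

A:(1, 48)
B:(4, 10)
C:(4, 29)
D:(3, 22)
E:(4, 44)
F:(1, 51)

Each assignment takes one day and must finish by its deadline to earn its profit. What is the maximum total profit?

Take jobs in profit order; each goes to the latest open slot no later than its deadline.
By profit: F(d1,51), A(d1,48), E(d4,44), C(d4,29), D(d3,22), B(d4,10)
F→slot 1; A skipped; E→slot 4; C→slot 3; D→slot 2; B skipped.
Profit = 51 + 22 + 29 + 44 = 146

146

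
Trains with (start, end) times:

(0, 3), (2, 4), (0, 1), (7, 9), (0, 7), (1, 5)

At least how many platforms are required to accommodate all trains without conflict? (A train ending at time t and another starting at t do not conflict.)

4

The answer is the maximum number of intervals overlapping at any instant.
Events (time:±→running): 0:+→1 0:+→2 0:+→3 1:-→2 1:+→3 2:+→4 … peak 4.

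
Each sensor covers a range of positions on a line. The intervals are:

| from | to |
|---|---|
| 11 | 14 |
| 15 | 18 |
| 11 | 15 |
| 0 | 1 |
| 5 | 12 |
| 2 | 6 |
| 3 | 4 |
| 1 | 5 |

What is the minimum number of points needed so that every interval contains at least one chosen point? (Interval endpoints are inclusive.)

4

Process intervals by earliest right end; each time one isn't hit yet, stab at its right endpoint.
Sorted: [0,1] [3,4] [1,5] [2,6] [5,12] [11,14] [11,15] [15,18]
{[0,1]} hit by 1; {[3,4],[1,5],[2,6]} hit by 4; {[5,12],[11,14],[11,15]} hit by 12; {[15,18]} hit by 18.
Points: 1, 4, 12, 18 (4 total).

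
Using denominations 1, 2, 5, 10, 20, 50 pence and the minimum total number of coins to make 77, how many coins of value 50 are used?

1

77 = 1×50 + 1×20 + 1×5 + 1×2
Count of 50: 1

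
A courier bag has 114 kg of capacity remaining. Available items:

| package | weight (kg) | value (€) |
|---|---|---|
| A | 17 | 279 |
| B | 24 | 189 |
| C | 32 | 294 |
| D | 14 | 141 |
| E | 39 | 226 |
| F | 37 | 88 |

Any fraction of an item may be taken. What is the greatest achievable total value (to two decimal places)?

Greedy by value/weight ratio, highest first.
Order: A (279/17=16.41) > D (141/14=10.07) > C (294/32=9.19) > B (189/24=7.88) > E (226/39=5.79) > F (88/37=2.38)
Fill: take A (17 @ 279) → take D (14 @ 141) → take C (32 @ 294) → take B (24 @ 189) → take 27/39 of E → 156.46; 114/114 used.
Total value = 1059.46

1059.46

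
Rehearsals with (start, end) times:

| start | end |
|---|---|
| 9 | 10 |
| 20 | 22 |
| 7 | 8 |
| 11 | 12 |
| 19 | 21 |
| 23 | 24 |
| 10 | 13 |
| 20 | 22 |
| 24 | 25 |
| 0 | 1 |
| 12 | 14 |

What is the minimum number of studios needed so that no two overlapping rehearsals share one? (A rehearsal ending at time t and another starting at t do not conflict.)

3

The answer is the maximum number of intervals overlapping at any instant.
Events (time:±→running): 0:+→1 1:-→0 7:+→1 8:-→0 9:+→1 10:-→0 10:+→1 11:+→2 12:-→1 12:+→2 13:-→1 14:-→0 19:+→1 20:+→2 20:+→3 … peak 3.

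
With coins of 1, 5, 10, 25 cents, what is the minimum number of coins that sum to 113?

113 = 4×25 + 1×10 + 3×1
Total coins = 4 + 1 + 3 = 8

8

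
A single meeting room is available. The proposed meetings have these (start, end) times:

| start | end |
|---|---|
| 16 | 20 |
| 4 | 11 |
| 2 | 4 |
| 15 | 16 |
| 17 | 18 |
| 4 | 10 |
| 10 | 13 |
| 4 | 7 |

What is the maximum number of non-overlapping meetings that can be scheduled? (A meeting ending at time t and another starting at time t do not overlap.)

5

Sorted by end: (2,4)  (4,7)  (4,10)  (4,11)  (10,13)  (15,16)  (17,18)  (16,20)
take (2,4); take (4,7); skip (4,10); take (10,13); take (15,16); take (17,18); skip (16,20).
Selected 5 meetings.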